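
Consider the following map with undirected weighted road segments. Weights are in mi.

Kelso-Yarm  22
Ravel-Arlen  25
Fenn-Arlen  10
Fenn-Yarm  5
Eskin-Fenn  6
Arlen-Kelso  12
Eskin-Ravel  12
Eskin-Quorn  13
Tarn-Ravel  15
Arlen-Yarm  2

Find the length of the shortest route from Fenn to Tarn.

Compare a few routes:
Fenn–Eskin–Ravel–Tarn: 6+12+15 = 33
Fenn–Yarm–Arlen–Ravel–Tarn: 5+2+25+15 = 47
Cheapest is Fenn–Eskin–Ravel–Tarn at 33 mi.

33 mi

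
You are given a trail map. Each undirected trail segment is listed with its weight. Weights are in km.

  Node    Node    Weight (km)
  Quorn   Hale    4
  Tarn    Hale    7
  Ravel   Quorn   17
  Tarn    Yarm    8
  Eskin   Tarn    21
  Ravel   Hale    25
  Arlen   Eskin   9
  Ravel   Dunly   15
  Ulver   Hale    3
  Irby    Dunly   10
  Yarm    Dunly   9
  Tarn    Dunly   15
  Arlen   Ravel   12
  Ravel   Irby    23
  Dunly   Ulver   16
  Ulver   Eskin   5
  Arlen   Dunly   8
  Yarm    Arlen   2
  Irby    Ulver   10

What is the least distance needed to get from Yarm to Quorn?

Enumerating some paths:
Yarm–Tarn–Hale–Quorn: 8+7+4 = 19
Yarm–Dunly–Ulver–Hale–Quorn: 9+16+3+4 = 32
Yarm–Arlen–Ravel–Quorn: 2+12+17 = 31
Yarm–Arlen–Eskin–Ulver–Hale–Quorn: 2+9+5+3+4 = 23
The minimum is 19 km via Yarm–Tarn–Hale–Quorn.

19 km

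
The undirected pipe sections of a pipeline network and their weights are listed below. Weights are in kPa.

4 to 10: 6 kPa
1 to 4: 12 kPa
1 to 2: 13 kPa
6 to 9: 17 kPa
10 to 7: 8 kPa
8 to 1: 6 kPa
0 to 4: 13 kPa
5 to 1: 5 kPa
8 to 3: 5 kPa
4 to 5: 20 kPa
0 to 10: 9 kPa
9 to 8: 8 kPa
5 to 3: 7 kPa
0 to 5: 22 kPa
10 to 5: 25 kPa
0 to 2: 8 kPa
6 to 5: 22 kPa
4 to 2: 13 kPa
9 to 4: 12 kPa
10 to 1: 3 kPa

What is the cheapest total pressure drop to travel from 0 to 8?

Compare a few routes:
0–4–10–1–8: 13+6+3+6 = 28
0–10–1–8: 9+3+6 = 18
0–2–1–8: 8+13+6 = 27
The minimum is 18 kPa via 0–10–1–8.

18 kPa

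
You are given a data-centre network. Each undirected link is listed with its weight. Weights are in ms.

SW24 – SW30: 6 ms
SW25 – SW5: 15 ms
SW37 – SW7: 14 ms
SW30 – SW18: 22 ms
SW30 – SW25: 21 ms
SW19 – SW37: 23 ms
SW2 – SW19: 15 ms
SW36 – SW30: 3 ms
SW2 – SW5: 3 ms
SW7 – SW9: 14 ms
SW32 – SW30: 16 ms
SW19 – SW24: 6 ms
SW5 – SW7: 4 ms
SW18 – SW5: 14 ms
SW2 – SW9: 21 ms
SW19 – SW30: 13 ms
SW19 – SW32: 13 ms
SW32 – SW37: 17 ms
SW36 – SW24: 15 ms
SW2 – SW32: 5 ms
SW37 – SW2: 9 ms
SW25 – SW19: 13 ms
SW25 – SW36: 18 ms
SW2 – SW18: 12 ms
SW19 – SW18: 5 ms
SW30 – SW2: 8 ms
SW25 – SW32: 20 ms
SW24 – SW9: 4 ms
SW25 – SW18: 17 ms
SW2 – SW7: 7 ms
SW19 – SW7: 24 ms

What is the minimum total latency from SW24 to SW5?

Candidate routes:
SW24 → SW30 → SW2 → SW5: 6+8+3 = 17
SW24 → SW9 → SW7 → SW5: 4+14+4 = 22
SW24 → SW19 → SW2 → SW5: 6+15+3 = 24
Cheapest is SW24 → SW30 → SW2 → SW5 at 17 ms.

17 ms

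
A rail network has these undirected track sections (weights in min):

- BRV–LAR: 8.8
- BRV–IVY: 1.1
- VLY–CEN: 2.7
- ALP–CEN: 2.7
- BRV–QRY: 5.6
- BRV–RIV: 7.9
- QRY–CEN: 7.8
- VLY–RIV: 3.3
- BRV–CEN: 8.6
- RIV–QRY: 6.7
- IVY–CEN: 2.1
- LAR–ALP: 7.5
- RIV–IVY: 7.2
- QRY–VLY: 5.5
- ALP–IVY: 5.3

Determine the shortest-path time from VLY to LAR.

12.9 min

Candidate routes:
VLY - CEN - IVY - ALP - LAR: 2.7+2.1+5.3+7.5 = 17.6
VLY - CEN - IVY - BRV - LAR: 2.7+2.1+1.1+8.8 = 14.7
VLY - CEN - ALP - LAR: 2.7+2.7+7.5 = 12.9
The minimum is 12.9 min via VLY - CEN - ALP - LAR.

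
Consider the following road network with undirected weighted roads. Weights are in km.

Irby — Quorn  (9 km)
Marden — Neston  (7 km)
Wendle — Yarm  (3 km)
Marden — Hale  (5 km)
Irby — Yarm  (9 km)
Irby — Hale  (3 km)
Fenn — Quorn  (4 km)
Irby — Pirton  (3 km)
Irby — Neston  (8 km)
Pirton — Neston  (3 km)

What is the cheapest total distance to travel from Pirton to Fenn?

16 km

Candidate routes:
Pirton–Neston–Irby–Quorn–Fenn: 3+8+9+4 = 24
Pirton–Irby–Quorn–Fenn: 3+9+4 = 16
Cheapest is Pirton–Irby–Quorn–Fenn at 16 km.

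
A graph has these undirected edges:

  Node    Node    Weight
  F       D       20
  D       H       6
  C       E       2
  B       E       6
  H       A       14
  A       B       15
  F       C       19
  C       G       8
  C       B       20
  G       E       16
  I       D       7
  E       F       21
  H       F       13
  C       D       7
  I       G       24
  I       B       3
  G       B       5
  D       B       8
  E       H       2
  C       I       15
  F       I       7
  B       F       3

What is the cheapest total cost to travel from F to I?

6

Candidate routes:
F - I: 7 = 7
F - B - I: 3+3 = 6
The minimum is 6 via F - B - I.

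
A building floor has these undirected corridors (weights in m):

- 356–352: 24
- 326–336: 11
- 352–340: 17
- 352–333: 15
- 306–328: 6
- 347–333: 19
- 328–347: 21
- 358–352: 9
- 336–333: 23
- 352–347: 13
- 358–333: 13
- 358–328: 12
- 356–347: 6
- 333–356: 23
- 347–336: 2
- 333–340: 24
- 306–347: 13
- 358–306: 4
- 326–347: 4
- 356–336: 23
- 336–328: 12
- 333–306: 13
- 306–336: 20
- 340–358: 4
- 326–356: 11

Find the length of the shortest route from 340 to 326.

25 m

Running Dijkstra from 340:
340: 0
358: 4  (via 340)
306: 8  (via 358)
352: 13  (via 358)
328: 14  (via 306)
333: 17  (via 358)
347: 21  (via 306)
336: 23  (via 347)
326: 25  (via 347)
Shortest route: 340 → 358 → 306 → 347 → 326 = 25 m.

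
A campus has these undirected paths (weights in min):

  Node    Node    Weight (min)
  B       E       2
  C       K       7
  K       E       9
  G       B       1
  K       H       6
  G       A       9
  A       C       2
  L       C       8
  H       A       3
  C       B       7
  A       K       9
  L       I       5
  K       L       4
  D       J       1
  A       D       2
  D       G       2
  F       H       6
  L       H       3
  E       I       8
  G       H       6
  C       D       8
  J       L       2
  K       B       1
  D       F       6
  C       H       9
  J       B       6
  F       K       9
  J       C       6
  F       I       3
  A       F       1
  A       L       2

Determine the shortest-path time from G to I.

Shortest distances from G:
G: 0
B: 1  (via G)
D: 2  (via G)
K: 2  (via B)
E: 3  (via B)
J: 3  (via D)
A: 4  (via D)
F: 5  (via A)
L: 5  (via J)
C: 6  (via A)
H: 6  (via G)
I: 8  (via F)
Shortest route: G–D–A–F–I = 8 min.

8 min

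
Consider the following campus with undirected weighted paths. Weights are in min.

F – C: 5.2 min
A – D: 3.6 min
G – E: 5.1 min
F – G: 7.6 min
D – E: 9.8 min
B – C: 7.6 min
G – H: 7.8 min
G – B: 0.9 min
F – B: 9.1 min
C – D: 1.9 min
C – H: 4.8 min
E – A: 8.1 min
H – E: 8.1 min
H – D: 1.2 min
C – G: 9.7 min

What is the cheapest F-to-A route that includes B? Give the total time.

21.6 min

Best F to B: F–G–B costing 8.5
Shortest B→A: B–C–D–A = 13.1
Total via B: 8.5 + 13.1 = 21.6 min.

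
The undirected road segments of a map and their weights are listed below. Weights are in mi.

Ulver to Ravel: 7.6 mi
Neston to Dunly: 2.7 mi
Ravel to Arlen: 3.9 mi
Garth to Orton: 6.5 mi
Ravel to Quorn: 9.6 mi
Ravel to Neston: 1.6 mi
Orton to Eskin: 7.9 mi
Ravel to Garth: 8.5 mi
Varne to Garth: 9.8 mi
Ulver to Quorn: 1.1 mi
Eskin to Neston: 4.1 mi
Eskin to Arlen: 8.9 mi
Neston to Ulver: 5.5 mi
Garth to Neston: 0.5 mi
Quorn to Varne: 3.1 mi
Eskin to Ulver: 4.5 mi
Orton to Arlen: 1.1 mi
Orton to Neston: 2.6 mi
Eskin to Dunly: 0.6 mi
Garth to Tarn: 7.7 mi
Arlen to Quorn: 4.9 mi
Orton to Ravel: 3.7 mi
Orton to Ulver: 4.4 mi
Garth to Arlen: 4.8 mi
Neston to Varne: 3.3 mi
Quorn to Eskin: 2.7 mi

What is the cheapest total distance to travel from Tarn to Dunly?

10.9 mi

Shortest distances from Tarn:
Tarn: 0
Garth: 7.7  (via Tarn)
Neston: 8.2  (via Garth)
Ravel: 9.8  (via Neston)
Orton: 10.8  (via Neston)
Dunly: 10.9  (via Neston)
Shortest route: Tarn → Garth → Neston → Dunly = 10.9 mi.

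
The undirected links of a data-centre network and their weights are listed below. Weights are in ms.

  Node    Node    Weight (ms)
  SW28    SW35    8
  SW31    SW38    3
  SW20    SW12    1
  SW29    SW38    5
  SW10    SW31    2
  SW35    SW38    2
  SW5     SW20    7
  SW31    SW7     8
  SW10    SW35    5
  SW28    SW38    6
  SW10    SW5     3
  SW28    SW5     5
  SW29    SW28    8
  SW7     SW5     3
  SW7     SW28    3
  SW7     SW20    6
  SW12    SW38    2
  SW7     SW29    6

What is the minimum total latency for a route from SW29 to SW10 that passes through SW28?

16 ms

Best SW29 to SW28: SW29 → SW28 costing 8
Shortest SW28→SW10: SW28 → SW5 → SW10 = 8
Total via SW28: 8 + 8 = 16 ms.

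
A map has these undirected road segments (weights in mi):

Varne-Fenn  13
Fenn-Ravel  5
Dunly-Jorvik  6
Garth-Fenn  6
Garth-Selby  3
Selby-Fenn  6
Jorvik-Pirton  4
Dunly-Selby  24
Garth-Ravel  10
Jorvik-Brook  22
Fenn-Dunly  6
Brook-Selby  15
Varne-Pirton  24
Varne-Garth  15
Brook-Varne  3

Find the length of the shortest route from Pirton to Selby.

Shortest distances from Pirton:
Pirton: 0
Jorvik: 4  (via Pirton)
Dunly: 10  (via Jorvik)
Fenn: 16  (via Dunly)
Ravel: 21  (via Fenn)
Garth: 22  (via Fenn)
Selby: 22  (via Fenn)
Shortest route: Pirton–Jorvik–Dunly–Fenn–Selby = 22 mi.

22 mi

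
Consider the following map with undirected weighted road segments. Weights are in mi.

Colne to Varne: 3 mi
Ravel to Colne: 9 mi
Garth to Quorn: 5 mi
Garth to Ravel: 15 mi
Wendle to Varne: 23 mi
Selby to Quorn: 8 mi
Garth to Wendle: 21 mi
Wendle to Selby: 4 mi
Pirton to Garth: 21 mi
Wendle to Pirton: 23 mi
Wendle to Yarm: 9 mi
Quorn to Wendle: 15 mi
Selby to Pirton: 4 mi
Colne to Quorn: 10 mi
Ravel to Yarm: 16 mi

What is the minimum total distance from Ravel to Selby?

27 mi

Enumerating some paths:
Ravel–Garth–Quorn–Selby: 15+5+8 = 28
Ravel–Colne–Quorn–Selby: 9+10+8 = 27
Cheapest is Ravel–Colne–Quorn–Selby at 27 mi.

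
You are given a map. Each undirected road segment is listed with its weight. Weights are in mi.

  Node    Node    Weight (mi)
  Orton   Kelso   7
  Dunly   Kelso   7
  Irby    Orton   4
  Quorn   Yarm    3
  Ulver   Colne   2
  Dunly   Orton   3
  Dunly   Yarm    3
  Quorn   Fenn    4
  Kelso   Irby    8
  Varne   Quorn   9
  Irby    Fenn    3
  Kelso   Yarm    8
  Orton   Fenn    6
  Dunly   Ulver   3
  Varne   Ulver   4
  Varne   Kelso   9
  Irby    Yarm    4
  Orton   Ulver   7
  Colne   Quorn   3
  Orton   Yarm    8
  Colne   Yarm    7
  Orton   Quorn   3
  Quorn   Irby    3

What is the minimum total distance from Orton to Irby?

Running Dijkstra from Orton:
Orton: 0
Dunly: 3  (via Orton)
Quorn: 3  (via Orton)
Irby: 4  (via Orton)
Shortest route: Orton–Irby = 4 mi.

4 mi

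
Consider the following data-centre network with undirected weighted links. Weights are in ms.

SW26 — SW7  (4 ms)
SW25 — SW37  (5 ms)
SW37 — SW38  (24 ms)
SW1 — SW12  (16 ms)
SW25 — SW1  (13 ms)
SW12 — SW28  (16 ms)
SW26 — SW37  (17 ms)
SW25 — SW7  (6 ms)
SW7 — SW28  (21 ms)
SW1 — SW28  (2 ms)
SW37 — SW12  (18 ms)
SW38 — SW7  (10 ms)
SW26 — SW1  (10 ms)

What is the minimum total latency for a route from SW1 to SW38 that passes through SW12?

55 ms

Best SW1 to SW12: SW1 → SW12 costing 16
Shortest SW12→SW38: SW12 → SW37 → SW25 → SW7 → SW38 = 39
Total via SW12: 16 + 39 = 55 ms.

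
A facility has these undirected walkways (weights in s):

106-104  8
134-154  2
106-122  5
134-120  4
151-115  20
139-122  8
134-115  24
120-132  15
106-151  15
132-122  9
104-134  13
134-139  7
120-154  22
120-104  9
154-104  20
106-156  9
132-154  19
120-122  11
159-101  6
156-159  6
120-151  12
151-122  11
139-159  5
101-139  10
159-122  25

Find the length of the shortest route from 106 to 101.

Candidate routes:
106–122–139–101: 5+8+10 = 23
106–156–159–101: 9+6+6 = 21
Cheapest is 106–156–159–101 at 21 s.

21 s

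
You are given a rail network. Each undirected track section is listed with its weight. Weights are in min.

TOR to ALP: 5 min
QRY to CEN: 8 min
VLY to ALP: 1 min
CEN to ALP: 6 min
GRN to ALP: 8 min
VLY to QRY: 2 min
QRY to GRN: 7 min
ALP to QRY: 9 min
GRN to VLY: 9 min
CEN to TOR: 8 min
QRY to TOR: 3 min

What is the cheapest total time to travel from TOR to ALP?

5 min

Running Dijkstra from TOR:
TOR: 0
QRY: 3  (via TOR)
ALP: 5  (via TOR)
Shortest route: TOR → ALP = 5 min.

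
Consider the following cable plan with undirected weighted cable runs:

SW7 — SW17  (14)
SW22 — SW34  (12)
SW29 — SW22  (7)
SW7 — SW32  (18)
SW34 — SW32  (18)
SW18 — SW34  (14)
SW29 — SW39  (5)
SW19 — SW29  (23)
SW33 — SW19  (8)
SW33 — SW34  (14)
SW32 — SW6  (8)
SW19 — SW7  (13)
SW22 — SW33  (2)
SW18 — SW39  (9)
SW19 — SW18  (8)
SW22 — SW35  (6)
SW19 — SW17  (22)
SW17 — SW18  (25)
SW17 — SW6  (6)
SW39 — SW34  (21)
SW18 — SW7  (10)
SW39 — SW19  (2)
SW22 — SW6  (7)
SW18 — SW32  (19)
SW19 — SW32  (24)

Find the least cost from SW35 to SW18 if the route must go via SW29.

Best SW35 to SW29: SW35–SW22–SW29 costing 13
Best SW29 to SW18: SW29–SW39–SW18 costing 14
Total via SW29: 13 + 14 = 27.

27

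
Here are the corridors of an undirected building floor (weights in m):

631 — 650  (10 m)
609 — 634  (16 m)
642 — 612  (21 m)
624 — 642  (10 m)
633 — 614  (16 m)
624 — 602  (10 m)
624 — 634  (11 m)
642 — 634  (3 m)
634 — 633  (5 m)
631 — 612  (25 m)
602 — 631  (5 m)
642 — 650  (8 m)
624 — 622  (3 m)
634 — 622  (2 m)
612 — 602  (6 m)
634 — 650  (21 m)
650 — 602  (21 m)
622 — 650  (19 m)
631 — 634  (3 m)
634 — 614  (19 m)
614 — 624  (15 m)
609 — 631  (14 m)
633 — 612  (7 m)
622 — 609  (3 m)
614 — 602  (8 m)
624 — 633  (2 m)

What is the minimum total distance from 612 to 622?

Candidate routes:
612 - 633 - 634 - 622: 7+5+2 = 14
612 - 602 - 631 - 634 - 622: 6+5+3+2 = 16
612 - 633 - 624 - 622: 7+2+3 = 12
Cheapest is 612 - 633 - 624 - 622 at 12 m.

12 m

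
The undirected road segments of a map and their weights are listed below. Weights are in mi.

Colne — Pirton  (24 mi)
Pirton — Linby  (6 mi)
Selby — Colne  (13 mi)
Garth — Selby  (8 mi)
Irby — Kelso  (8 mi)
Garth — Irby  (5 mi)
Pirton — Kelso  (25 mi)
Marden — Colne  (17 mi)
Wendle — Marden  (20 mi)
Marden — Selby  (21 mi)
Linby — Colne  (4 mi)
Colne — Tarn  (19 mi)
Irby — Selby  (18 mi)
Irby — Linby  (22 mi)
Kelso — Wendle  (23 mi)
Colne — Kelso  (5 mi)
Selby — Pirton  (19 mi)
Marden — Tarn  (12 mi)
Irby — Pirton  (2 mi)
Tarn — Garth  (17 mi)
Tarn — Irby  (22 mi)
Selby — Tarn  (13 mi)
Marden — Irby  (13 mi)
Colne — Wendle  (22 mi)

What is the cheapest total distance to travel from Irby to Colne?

12 mi

Settle nodes by increasing distance from Irby:
Irby: 0
Pirton: 2  (via Irby)
Garth: 5  (via Irby)
Kelso: 8  (via Irby)
Linby: 8  (via Pirton)
Colne: 12  (via Linby)
Shortest route: Irby → Pirton → Linby → Colne = 12 mi.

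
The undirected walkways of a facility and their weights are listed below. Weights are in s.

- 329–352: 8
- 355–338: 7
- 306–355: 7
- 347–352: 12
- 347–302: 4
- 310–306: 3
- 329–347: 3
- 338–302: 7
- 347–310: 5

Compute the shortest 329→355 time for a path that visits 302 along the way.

Shortest 329→302: 329–347–302 = 7
Best 302 to 355: 302–338–355 costing 14
Total via 302: 7 + 14 = 21 s.

21 s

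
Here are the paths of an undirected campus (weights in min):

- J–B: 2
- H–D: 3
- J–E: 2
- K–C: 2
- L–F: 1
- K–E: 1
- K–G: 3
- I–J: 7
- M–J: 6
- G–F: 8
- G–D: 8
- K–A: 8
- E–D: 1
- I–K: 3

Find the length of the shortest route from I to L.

Shortest distances from I:
I: 0
K: 3  (via I)
E: 4  (via K)
C: 5  (via K)
D: 5  (via E)
G: 6  (via K)
J: 6  (via E)
B: 8  (via J)
H: 8  (via D)
A: 11  (via K)
M: 12  (via J)
F: 14  (via G)
L: 15  (via F)
Shortest route: I–K–G–F–L = 15 min.

15 min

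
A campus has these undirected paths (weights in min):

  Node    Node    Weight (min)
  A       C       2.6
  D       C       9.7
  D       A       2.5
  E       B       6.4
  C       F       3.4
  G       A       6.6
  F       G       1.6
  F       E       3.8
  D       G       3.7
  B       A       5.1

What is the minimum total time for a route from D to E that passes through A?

Best D to A: D → A costing 2.5
Shortest A→E: A → C → F → E = 9.8
Total via A: 2.5 + 9.8 = 12.3 min.

12.3 min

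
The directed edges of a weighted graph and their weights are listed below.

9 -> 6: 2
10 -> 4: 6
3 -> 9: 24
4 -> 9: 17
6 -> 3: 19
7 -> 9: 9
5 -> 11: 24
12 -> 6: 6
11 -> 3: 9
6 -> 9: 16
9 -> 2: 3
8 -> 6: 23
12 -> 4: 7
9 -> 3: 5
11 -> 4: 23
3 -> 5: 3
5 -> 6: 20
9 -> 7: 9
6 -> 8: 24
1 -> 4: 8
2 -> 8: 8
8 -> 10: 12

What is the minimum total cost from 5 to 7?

Enumerating some paths:
5–6–3–9–7: 20+19+24+9 = 72
5–6–9–7: 20+16+9 = 45
5–11–3–9–7: 24+9+24+9 = 66
The minimum is 45 via 5–6–9–7.

45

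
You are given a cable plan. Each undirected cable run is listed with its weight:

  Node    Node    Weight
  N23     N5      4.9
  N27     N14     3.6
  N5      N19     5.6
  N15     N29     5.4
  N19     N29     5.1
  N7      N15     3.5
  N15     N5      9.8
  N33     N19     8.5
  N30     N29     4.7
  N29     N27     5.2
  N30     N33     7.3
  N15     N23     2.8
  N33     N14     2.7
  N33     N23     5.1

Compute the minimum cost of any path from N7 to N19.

14

Candidate routes:
N7 → N15 → N23 → N5 → N19: 3.5+2.8+4.9+5.6 = 16.8
N7 → N15 → N29 → N19: 3.5+5.4+5.1 = 14
N7 → N15 → N5 → N19: 3.5+9.8+5.6 = 18.9
N7 → N15 → N23 → N33 → N19: 3.5+2.8+5.1+8.5 = 19.9
Cheapest is N7 → N15 → N29 → N19 at 14.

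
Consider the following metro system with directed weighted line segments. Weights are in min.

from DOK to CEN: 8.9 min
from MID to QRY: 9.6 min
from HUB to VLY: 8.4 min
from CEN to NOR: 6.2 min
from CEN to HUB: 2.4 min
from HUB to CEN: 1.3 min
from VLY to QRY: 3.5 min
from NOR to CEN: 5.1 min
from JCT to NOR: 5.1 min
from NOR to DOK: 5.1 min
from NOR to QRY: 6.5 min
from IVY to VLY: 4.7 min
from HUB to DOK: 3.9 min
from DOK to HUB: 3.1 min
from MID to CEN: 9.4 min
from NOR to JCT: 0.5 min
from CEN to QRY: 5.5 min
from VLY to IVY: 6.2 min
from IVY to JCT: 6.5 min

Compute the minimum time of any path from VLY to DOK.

22.9 min

Candidate routes:
VLY–IVY–JCT–NOR–DOK: 6.2+6.5+5.1+5.1 = 22.9
VLY–IVY–JCT–NOR–CEN–HUB–DOK: 6.2+6.5+5.1+5.1+2.4+3.9 = 29.2
The minimum is 22.9 min via VLY–IVY–JCT–NOR–DOK.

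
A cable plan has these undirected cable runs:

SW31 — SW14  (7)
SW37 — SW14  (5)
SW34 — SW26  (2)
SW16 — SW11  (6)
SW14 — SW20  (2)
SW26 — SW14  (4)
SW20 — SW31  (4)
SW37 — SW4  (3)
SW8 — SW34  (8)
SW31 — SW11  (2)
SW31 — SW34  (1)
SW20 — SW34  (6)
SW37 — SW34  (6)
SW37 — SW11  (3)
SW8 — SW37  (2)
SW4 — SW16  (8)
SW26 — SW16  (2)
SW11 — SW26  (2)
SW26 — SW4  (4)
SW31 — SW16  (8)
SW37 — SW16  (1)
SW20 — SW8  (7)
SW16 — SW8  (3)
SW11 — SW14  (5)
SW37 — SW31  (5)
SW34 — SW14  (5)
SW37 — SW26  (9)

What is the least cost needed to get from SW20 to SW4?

10

Shortest distances from SW20:
SW20: 0
SW14: 2  (via SW20)
SW31: 4  (via SW20)
SW34: 5  (via SW31)
SW26: 6  (via SW14)
SW11: 6  (via SW31)
SW37: 7  (via SW14)
SW8: 7  (via SW20)
SW16: 8  (via SW26)
SW4: 10  (via SW26)
Shortest route: SW20 → SW14 → SW26 → SW4 = 10.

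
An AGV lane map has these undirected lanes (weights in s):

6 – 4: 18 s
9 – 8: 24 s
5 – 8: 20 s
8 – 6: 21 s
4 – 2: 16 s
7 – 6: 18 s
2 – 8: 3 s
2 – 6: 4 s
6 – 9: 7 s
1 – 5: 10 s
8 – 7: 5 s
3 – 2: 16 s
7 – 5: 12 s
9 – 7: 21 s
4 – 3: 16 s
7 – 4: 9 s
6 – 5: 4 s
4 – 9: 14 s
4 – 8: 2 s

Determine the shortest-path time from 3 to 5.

Compare a few routes:
3 → 2 → 6 → 5: 16+4+4 = 24
3 → 2 → 8 → 7 → 5: 16+3+5+12 = 36
3 → 4 → 8 → 7 → 5: 16+2+5+12 = 35
3 → 4 → 8 → 2 → 6 → 5: 16+2+3+4+4 = 29
The minimum is 24 s via 3 → 2 → 6 → 5.

24 s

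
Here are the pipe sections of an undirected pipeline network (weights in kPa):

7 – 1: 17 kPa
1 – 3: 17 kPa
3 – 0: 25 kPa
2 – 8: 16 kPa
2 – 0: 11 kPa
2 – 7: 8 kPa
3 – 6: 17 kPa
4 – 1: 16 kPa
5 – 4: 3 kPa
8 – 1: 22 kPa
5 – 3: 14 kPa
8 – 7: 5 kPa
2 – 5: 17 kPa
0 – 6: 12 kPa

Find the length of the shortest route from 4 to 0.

Enumerating some paths:
4 - 5 - 3 - 0: 3+14+25 = 42
4 - 5 - 2 - 0: 3+17+11 = 31
The minimum is 31 kPa via 4 - 5 - 2 - 0.

31 kPa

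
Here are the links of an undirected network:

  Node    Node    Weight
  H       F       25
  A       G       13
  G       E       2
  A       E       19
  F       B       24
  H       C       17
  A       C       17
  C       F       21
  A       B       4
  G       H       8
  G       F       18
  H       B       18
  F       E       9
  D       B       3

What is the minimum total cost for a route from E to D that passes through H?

31

Best E to H: E → G → H costing 10
Best H to D: H → B → D costing 21
Total via H: 10 + 21 = 31.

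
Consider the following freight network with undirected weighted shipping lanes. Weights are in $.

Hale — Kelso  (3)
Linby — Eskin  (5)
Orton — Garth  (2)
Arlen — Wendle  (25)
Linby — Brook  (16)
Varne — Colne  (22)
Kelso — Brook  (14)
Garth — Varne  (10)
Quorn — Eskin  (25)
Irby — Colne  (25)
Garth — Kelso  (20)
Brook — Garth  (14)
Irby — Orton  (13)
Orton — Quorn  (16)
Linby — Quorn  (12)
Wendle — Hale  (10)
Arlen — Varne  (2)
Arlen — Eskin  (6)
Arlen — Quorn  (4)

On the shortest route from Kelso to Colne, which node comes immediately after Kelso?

Garth

Compare a few routes:
Kelso - Brook - Garth - Varne - Colne: 14+14+10+22 = 60
Kelso - Garth - Orton - Irby - Colne: 20+2+13+25 = 60
Kelso - Garth - Varne - Colne: 20+10+22 = 52
Kelso - Hale - Wendle - Arlen - Varne - Colne: 3+10+25+2+22 = 62
The minimum is $52 via Kelso - Garth - Varne - Colne.
So from Kelso the first move is to Garth.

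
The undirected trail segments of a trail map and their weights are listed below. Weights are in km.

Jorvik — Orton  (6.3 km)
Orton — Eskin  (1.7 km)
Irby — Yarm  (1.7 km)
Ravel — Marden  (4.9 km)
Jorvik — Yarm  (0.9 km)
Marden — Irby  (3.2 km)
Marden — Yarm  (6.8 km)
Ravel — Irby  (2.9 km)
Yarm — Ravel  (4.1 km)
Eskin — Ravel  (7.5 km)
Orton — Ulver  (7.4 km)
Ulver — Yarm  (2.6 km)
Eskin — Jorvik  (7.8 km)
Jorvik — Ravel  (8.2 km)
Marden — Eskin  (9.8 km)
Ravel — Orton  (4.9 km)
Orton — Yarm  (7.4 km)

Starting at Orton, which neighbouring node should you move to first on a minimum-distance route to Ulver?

Compare a few routes:
Orton - Ulver: 7.4 = 7.4
Orton - Yarm - Ulver: 7.4+2.6 = 10
Orton - Ravel - Yarm - Ulver: 4.9+4.1+2.6 = 11.6
Orton - Jorvik - Yarm - Ulver: 6.3+0.9+2.6 = 9.8
The minimum is 7.4 km via Orton - Ulver.
So from Orton the first move is to Ulver.

Ulver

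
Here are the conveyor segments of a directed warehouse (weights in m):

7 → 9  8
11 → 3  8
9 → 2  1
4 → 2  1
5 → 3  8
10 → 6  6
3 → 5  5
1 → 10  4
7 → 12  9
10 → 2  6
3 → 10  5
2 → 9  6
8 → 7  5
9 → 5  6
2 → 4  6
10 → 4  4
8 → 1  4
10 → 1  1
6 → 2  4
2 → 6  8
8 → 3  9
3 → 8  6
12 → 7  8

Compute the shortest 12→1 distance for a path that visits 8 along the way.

40 m

Shortest 12→8: 12–7–9–5–3–8 = 36
Best 8 to 1: 8–1 costing 4
Total via 8: 36 + 4 = 40 m.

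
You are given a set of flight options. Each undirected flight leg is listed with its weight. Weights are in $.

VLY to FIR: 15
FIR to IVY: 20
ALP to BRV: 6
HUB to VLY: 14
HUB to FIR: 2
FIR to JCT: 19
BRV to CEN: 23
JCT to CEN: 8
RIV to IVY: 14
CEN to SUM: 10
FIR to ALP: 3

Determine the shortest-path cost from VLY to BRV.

Shortest distances from VLY:
VLY: 0
HUB: 14  (via VLY)
FIR: 15  (via VLY)
ALP: 18  (via FIR)
BRV: 24  (via ALP)
Shortest route: VLY–FIR–ALP–BRV = $24.

$24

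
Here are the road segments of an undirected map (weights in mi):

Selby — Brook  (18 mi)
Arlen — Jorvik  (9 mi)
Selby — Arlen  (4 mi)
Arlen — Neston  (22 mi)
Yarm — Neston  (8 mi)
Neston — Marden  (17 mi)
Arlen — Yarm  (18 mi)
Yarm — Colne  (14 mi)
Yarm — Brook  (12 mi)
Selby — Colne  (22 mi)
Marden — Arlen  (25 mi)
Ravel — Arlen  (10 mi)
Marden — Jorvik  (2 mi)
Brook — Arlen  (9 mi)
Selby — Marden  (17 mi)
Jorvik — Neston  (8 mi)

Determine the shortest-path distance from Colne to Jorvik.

30 mi

Enumerating some paths:
Colne–Yarm–Neston–Jorvik: 14+8+8 = 30
Colne–Selby–Arlen–Jorvik: 22+4+9 = 35
Cheapest is Colne–Yarm–Neston–Jorvik at 30 mi.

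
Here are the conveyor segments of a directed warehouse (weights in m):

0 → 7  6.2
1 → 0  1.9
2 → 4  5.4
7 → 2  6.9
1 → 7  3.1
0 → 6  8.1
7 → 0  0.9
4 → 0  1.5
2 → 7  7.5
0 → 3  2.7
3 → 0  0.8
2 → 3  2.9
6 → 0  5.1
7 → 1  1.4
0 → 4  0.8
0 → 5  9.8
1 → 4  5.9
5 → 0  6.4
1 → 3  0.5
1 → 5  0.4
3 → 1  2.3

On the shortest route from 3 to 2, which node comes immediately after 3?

1

Compare a few routes:
3 → 1 → 0 → 7 → 2: 2.3+1.9+6.2+6.9 = 17.3
3 → 1 → 7 → 2: 2.3+3.1+6.9 = 12.3
3 → 0 → 7 → 2: 0.8+6.2+6.9 = 13.9
3 → 1 → 5 → 0 → 7 → 2: 2.3+0.4+6.4+6.2+6.9 = 22.2
The minimum is 12.3 m via 3 → 1 → 7 → 2.
So from 3 the first move is to 1.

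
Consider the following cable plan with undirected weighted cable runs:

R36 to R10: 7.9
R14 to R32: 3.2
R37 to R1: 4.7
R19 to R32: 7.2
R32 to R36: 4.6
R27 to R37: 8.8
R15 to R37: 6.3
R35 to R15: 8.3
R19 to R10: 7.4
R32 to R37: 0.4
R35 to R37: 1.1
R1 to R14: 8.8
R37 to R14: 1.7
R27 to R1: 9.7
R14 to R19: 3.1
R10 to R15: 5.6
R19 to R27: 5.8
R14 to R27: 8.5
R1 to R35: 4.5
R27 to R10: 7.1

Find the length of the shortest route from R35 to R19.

5.9

Enumerating some paths:
R35 → R37 → R32 → R14 → R19: 1.1+0.4+3.2+3.1 = 7.8
R35 → R37 → R14 → R19: 1.1+1.7+3.1 = 5.9
Cheapest is R35 → R37 → R14 → R19 at 5.9.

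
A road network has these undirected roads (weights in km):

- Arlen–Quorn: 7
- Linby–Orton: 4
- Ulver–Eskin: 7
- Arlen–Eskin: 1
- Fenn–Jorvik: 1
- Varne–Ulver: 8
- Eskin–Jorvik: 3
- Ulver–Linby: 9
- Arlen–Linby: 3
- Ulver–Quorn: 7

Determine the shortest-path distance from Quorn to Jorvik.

11 km

Enumerating some paths:
Quorn - Ulver - Eskin - Jorvik: 7+7+3 = 17
Quorn - Arlen - Eskin - Jorvik: 7+1+3 = 11
Cheapest is Quorn - Arlen - Eskin - Jorvik at 11 km.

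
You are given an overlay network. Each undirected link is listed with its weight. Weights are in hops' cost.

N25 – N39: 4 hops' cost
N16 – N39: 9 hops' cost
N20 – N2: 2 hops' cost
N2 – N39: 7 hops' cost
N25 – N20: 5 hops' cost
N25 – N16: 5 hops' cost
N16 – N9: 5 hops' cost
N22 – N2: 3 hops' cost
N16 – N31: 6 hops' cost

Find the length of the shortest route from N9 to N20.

15 hops' cost

Enumerating some paths:
N9 → N16 → N25 → N39 → N2 → N20: 5+5+4+7+2 = 23
N9 → N16 → N25 → N20: 5+5+5 = 15
N9 → N16 → N39 → N25 → N20: 5+9+4+5 = 23
N9 → N16 → N39 → N2 → N20: 5+9+7+2 = 23
The minimum is 15 hops' cost via N9 → N16 → N25 → N20.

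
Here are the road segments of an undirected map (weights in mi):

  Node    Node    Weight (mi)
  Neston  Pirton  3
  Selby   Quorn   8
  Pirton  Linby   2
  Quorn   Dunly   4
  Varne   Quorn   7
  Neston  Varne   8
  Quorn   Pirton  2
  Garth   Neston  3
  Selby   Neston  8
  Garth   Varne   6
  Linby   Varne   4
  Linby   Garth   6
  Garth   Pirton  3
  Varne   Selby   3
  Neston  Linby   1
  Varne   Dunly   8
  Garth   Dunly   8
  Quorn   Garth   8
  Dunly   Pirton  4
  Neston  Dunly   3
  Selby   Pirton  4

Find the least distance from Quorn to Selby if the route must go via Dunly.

12 mi

Best Quorn to Dunly: Quorn–Dunly costing 4
Best Dunly to Selby: Dunly–Pirton–Selby costing 8
Total via Dunly: 4 + 8 = 12 mi.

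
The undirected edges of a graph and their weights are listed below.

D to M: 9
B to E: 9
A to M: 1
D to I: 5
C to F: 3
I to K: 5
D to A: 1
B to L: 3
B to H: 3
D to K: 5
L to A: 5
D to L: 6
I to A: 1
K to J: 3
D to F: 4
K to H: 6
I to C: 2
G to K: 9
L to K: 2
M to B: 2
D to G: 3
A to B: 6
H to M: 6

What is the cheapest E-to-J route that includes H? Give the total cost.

Shortest E→H: E–B–H = 12
Shortest H→J: H–K–J = 9
Total via H: 12 + 9 = 21.

21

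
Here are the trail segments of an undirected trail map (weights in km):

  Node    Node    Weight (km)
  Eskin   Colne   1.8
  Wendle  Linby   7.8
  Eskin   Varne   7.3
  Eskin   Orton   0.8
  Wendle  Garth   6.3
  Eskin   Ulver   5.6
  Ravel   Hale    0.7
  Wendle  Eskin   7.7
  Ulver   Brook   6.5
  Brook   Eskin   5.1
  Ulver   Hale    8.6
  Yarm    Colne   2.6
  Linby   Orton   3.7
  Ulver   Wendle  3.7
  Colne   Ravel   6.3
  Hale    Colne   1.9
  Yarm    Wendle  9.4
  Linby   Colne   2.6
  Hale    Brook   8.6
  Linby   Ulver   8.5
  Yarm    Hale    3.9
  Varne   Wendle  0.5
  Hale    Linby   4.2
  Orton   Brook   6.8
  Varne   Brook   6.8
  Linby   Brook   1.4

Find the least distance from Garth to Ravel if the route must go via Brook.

Best Garth to Brook: Garth → Wendle → Varne → Brook costing 13.6
Best Brook to Ravel: Brook → Linby → Hale → Ravel costing 6.3
Total via Brook: 13.6 + 6.3 = 19.9 km.

19.9 km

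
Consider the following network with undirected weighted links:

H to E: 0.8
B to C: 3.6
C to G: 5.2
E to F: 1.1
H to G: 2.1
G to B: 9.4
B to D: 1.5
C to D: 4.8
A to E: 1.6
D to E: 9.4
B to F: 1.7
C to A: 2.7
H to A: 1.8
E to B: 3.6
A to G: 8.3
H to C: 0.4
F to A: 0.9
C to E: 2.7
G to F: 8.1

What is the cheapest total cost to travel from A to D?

Compare a few routes:
A → H → E → F → B → D: 1.8+0.8+1.1+1.7+1.5 = 6.9
A → E → F → B → D: 1.6+1.1+1.7+1.5 = 5.9
A → F → B → D: 0.9+1.7+1.5 = 4.1
A → E → B → D: 1.6+3.6+1.5 = 6.7
Cheapest is A → F → B → D at 4.1.

4.1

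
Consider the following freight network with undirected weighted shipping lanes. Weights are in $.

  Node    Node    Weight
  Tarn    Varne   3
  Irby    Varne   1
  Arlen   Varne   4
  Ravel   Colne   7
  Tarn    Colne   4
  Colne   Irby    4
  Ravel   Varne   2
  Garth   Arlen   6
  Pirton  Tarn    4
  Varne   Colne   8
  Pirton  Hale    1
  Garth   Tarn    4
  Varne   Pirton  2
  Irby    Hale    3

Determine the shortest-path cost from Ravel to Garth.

Candidate routes:
Ravel - Varne - Pirton - Tarn - Garth: 2+2+4+4 = 12
Ravel - Varne - Tarn - Garth: 2+3+4 = 9
Ravel - Varne - Arlen - Garth: 2+4+6 = 12
The minimum is $9 via Ravel - Varne - Tarn - Garth.

$9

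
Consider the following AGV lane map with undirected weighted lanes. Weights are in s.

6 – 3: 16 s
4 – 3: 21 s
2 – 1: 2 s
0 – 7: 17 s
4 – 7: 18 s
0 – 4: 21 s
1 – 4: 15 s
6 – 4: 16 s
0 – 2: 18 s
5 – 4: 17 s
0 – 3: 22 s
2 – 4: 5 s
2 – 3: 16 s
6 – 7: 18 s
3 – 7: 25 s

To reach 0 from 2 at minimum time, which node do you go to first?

0

Enumerating some paths:
2–0: 18 = 18
2–4–0: 5+21 = 26
Cheapest is 2–0 at 18 s.
So from 2 the first move is to 0.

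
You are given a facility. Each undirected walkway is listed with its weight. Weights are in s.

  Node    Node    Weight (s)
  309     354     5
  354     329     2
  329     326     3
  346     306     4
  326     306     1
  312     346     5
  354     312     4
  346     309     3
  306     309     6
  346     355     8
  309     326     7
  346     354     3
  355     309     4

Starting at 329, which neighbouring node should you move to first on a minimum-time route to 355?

354

Compare a few routes:
329 - 354 - 346 - 309 - 355: 2+3+3+4 = 12
329 - 354 - 309 - 355: 2+5+4 = 11
329 - 354 - 346 - 355: 2+3+8 = 13
Cheapest is 329 - 354 - 309 - 355 at 11 s.
So from 329 the first move is to 354.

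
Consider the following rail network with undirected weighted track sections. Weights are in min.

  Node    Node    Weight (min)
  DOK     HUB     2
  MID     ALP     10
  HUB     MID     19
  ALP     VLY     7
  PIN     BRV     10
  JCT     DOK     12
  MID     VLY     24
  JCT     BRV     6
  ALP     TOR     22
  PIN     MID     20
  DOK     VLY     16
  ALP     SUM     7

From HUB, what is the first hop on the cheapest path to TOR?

Candidate routes:
HUB → DOK → VLY → ALP → TOR: 2+16+7+22 = 47
HUB → MID → ALP → TOR: 19+10+22 = 51
Cheapest is HUB → DOK → VLY → ALP → TOR at 47 min.
So from HUB the first move is to DOK.

DOK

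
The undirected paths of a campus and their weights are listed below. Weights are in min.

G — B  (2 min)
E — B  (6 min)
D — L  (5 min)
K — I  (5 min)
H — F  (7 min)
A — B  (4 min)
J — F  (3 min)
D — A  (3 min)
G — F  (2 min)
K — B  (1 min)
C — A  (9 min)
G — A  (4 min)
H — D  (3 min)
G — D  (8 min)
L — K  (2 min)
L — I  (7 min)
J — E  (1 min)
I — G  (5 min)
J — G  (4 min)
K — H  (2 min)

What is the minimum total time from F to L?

Enumerating some paths:
F–J–G–B–K–L: 3+4+2+1+2 = 12
F–G–B–K–L: 2+2+1+2 = 7
F–H–K–L: 7+2+2 = 11
The minimum is 7 min via F–G–B–K–L.

7 min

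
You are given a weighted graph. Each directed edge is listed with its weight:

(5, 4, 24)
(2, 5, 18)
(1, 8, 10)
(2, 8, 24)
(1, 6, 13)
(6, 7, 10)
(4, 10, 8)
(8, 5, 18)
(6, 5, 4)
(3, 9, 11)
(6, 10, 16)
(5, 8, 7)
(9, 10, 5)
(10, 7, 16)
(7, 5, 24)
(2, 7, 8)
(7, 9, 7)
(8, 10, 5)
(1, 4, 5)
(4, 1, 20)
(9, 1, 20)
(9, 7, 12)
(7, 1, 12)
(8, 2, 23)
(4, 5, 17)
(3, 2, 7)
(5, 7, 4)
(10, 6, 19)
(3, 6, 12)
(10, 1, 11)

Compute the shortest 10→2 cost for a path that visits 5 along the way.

Best 10 to 5: 10–6–5 costing 23
Best 5 to 2: 5–8–2 costing 30
Total via 5: 23 + 30 = 53.

53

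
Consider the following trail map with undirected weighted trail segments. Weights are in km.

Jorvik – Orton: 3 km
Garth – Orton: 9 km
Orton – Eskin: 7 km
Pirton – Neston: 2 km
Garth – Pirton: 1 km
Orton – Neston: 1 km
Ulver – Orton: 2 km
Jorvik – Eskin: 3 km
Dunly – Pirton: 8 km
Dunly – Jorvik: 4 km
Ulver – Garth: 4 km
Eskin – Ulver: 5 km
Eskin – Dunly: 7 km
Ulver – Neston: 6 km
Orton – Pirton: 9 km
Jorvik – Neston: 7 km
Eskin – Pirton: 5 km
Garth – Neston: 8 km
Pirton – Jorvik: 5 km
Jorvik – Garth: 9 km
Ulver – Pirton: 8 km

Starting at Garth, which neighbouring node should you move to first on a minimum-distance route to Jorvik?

Pirton

Enumerating some paths:
Garth → Pirton → Neston → Orton → Jorvik: 1+2+1+3 = 7
Garth → Pirton → Jorvik: 1+5 = 6
Cheapest is Garth → Pirton → Jorvik at 6 km.
So from Garth the first move is to Pirton.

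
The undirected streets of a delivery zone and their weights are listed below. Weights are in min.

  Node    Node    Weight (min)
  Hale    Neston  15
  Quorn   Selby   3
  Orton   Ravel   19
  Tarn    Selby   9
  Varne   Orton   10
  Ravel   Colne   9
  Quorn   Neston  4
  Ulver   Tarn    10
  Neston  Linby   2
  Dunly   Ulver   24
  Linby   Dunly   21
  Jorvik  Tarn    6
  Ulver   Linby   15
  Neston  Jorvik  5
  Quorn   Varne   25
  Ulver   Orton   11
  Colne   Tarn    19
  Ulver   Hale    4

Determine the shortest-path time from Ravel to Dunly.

Enumerating some paths:
Ravel–Colne–Tarn–Ulver–Dunly: 9+19+10+24 = 62
Ravel–Orton–Ulver–Dunly: 19+11+24 = 54
Cheapest is Ravel–Orton–Ulver–Dunly at 54 min.

54 min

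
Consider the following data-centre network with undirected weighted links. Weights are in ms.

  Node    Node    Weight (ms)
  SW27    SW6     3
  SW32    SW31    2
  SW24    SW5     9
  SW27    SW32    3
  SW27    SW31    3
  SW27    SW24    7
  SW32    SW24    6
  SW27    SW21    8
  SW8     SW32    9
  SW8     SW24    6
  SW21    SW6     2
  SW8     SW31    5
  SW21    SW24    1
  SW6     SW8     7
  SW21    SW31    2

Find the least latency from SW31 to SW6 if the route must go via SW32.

Shortest SW31→SW32: SW31 → SW32 = 2
Shortest SW32→SW6: SW32 → SW27 → SW6 = 6
Total via SW32: 2 + 6 = 8 ms.

8 ms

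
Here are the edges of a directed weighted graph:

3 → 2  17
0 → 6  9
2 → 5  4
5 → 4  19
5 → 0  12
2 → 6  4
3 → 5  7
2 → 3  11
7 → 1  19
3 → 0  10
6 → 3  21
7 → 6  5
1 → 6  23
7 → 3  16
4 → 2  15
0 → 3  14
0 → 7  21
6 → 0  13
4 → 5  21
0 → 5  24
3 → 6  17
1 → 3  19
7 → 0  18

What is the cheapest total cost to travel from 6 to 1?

53

Running Dijkstra from 6:
6: 0
0: 13  (via 6)
3: 21  (via 6)
5: 28  (via 3)
7: 34  (via 0)
2: 38  (via 3)
4: 47  (via 5)
1: 53  (via 7)
Shortest route: 6–0–7–1 = 53.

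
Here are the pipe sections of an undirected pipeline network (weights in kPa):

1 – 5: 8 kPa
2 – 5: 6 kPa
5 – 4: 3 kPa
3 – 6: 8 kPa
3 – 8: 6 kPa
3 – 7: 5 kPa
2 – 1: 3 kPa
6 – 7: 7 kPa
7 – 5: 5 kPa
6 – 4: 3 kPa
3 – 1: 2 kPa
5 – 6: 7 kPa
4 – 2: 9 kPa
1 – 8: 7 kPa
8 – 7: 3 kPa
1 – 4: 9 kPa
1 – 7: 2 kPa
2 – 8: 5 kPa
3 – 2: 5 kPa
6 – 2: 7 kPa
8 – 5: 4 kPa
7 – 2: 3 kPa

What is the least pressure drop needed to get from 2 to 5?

Running Dijkstra from 2:
2: 0
1: 3  (via 2)
7: 3  (via 2)
3: 5  (via 2)
8: 5  (via 2)
5: 6  (via 2)
Shortest route: 2–5 = 6 kPa.

6 kPa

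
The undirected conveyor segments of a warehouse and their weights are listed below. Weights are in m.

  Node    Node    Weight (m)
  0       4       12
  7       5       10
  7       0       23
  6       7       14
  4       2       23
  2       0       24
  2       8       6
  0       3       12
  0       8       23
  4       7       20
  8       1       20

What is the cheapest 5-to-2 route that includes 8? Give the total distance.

62 m

Best 5 to 8: 5 → 7 → 0 → 8 costing 56
Best 8 to 2: 8 → 2 costing 6
Total via 8: 56 + 6 = 62 m.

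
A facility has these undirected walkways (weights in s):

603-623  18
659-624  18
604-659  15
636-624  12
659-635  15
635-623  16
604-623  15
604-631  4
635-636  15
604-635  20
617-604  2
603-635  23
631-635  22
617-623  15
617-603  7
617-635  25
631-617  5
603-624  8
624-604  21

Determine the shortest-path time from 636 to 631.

32 s

Shortest distances from 636:
636: 0
624: 12  (via 636)
635: 15  (via 636)
603: 20  (via 624)
617: 27  (via 603)
604: 29  (via 617)
659: 30  (via 624)
623: 31  (via 635)
631: 32  (via 617)
Shortest route: 636 → 624 → 603 → 617 → 631 = 32 s.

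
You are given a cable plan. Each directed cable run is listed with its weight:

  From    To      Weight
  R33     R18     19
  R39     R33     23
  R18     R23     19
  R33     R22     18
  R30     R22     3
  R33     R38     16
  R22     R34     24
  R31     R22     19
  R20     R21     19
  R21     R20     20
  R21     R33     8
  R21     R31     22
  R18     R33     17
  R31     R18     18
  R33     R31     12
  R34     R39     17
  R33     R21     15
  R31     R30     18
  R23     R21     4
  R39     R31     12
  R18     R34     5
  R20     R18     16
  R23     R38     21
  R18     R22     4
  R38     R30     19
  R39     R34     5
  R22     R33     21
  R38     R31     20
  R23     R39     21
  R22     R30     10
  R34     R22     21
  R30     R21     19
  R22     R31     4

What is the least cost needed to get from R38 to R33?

Shortest distances from R38:
R38: 0
R30: 19  (via R38)
R31: 20  (via R38)
R22: 22  (via R30)
R21: 38  (via R30)
R18: 38  (via R31)
R33: 43  (via R22)
Shortest route: R38–R30–R22–R33 = 43.

43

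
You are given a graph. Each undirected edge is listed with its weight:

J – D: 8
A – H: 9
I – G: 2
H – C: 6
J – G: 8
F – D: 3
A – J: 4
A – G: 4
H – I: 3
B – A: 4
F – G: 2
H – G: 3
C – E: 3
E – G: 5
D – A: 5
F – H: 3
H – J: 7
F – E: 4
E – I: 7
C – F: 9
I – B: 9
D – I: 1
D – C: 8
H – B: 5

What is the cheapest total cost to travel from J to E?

Running Dijkstra from J:
J: 0
A: 4  (via J)
H: 7  (via J)
B: 8  (via A)
D: 8  (via J)
G: 8  (via J)
I: 9  (via D)
F: 10  (via H)
C: 13  (via H)
E: 13  (via G)
Shortest route: J → G → E = 13.

13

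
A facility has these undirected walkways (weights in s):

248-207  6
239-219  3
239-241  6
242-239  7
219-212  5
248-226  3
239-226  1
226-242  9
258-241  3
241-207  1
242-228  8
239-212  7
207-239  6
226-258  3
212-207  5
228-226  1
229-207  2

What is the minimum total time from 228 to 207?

8 s

Running Dijkstra from 228:
228: 0
226: 1  (via 228)
239: 2  (via 226)
258: 4  (via 226)
248: 4  (via 226)
219: 5  (via 239)
241: 7  (via 258)
242: 8  (via 228)
207: 8  (via 239)
Shortest route: 228 → 226 → 239 → 207 = 8 s.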